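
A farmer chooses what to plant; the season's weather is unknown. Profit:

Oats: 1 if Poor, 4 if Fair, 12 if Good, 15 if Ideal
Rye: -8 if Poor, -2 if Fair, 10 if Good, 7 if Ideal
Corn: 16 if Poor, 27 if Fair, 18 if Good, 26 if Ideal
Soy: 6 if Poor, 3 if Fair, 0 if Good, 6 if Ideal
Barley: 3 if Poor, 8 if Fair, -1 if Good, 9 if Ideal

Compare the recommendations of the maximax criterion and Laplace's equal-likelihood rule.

Row maxima: Oats=15, Rye=10, Corn=27, Soy=6, Barley=9
Best best-case = 27 → Corn.
Row averages: Oats=8, Rye=1.75, Corn=21.75, Soy=3.75, Barley=4.75
Highest average = 21.75 → Corn.

maximax → Corn; laplace → Corn (agree)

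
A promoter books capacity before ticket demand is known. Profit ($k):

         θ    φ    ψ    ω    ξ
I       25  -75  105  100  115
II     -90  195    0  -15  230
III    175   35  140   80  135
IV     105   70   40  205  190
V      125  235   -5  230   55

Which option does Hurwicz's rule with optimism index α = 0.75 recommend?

I: 0.75·115 + 0.25·(-75) = 67.5
II: 0.75·230 + 0.25·(-90) = 150
III: 0.75·175 + 0.25·35 = 140
IV: 0.75·205 + 0.25·40 = 163.75
V: 0.75·235 + 0.25·(-5) = 175
Highest Hurwicz score = 175 → V.

V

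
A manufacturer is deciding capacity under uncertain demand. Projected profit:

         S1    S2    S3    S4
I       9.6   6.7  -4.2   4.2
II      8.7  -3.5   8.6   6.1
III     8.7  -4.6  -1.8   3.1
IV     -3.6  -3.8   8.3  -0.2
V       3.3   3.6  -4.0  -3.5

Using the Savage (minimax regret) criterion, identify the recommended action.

II

Column bests: S1=9.6, S2=6.7, S3=8.6, S4=6.1.
I regrets: 0.0, 0.0, 12.8, 1.9 → max 12.8
II regrets: 0.9, 10.2, 0.0, 0.0 → max 10.2
III regrets: 0.9, 11.3, 10.4, 3.0 → max 11.3
IV regrets: 13.2, 10.5, 0.3, 6.3 → max 13.2
V regrets: 6.3, 3.1, 12.6, 9.6 → max 12.6
Smallest max regret = 10.2 → II.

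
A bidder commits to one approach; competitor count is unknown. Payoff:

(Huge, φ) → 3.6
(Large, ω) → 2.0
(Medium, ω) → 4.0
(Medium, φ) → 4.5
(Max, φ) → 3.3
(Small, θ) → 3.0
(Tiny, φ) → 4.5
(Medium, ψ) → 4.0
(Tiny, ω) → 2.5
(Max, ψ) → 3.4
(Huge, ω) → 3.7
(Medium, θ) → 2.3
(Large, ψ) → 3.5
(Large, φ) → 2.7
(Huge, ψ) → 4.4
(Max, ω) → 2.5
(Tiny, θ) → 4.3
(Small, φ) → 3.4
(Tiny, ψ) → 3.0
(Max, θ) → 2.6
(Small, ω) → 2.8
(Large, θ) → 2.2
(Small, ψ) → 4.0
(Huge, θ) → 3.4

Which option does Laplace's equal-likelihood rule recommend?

Huge

Row averages: Tiny=3.575, Small=3.3, Medium=3.7, Large=2.6, Huge=3.775, Max=2.95
Highest average = 3.775 → Huge.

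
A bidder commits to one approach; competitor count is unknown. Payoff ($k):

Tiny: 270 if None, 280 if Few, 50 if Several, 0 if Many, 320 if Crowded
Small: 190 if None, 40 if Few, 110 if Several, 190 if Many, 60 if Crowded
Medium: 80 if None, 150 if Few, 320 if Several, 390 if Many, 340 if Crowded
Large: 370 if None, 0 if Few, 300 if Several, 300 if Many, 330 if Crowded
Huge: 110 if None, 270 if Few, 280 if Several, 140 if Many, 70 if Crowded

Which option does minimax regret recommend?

Column bests: None=370, Few=280, Several=320, Many=390, Crowded=340.
Tiny regrets: 100, 0, 270, 390, 20 → max 390
Small regrets: 180, 240, 210, 200, 280 → max 280
Medium regrets: 290, 130, 0, 0, 0 → max 290
Large regrets: 0, 280, 20, 90, 10 → max 280
Huge regrets: 260, 10, 40, 250, 270 → max 270
Smallest max regret = 270 → Huge.

Huge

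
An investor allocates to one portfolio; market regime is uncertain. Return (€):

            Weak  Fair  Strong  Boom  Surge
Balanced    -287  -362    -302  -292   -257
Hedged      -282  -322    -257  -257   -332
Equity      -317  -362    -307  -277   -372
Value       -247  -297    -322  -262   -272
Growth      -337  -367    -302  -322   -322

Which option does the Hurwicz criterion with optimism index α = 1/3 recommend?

Balanced: 1/3·(-257) + 2/3·(-362) = -327
Hedged: 1/3·(-257) + 2/3·(-332) = -307
Equity: 1/3·(-277) + 2/3·(-372) = -1021/3
Value: 1/3·(-247) + 2/3·(-322) = -297
Growth: 1/3·(-302) + 2/3·(-367) = -1036/3
Highest Hurwicz score = -297 → Value.

Value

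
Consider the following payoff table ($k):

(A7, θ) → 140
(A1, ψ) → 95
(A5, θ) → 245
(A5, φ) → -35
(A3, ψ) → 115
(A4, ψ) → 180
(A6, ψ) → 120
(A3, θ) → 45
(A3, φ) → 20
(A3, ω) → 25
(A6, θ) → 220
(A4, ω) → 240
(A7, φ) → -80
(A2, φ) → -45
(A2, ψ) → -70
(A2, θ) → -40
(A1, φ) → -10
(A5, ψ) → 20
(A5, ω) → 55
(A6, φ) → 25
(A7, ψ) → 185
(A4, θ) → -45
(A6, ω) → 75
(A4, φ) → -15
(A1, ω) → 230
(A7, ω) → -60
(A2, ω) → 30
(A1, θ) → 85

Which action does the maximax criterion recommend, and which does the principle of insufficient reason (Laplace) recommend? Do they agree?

maximax → A5; laplace → A6 (disagree)

Row maxima: A1=230, A2=30, A3=115, A4=240, A5=245, A6=220, A7=185
Best best-case = 245 → A5.
Row averages: A1=100, A2=-31.25, A3=51.25, A4=90, A5=71.25, A6=110, A7=46.25
Highest average = 110 → A6.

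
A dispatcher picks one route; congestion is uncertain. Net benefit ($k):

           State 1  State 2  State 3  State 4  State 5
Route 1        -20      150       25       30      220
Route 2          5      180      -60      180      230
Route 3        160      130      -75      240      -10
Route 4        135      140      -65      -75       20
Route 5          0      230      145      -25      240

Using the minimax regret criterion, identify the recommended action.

Column bests: State 1=160, State 2=230, State 3=145, State 4=240, State 5=240.
Route 1 regrets: 180, 80, 120, 210, 20 → max 210
Route 2 regrets: 155, 50, 205, 60, 10 → max 205
Route 3 regrets: 0, 100, 220, 0, 250 → max 250
Route 4 regrets: 25, 90, 210, 315, 220 → max 315
Route 5 regrets: 160, 0, 0, 265, 0 → max 265
Smallest max regret = 205 → Route 2.

Route 2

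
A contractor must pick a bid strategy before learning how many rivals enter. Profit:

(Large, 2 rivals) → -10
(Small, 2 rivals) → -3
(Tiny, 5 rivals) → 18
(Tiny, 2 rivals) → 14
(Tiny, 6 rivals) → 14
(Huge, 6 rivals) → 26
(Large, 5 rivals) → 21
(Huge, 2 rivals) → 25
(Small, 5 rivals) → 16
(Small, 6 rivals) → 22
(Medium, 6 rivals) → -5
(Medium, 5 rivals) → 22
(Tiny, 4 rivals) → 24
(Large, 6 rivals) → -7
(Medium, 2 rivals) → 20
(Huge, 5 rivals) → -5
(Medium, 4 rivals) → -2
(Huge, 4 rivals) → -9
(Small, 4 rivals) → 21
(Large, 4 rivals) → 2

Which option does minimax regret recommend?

Tiny

Column bests: 2 rivals=25, 4 rivals=24, 5 rivals=22, 6 rivals=26.
Tiny regrets: 11, 0, 4, 12 → max 12
Small regrets: 28, 3, 6, 4 → max 28
Medium regrets: 5, 26, 0, 31 → max 31
Large regrets: 35, 22, 1, 33 → max 35
Huge regrets: 0, 33, 27, 0 → max 33
Smallest max regret = 12 → Tiny.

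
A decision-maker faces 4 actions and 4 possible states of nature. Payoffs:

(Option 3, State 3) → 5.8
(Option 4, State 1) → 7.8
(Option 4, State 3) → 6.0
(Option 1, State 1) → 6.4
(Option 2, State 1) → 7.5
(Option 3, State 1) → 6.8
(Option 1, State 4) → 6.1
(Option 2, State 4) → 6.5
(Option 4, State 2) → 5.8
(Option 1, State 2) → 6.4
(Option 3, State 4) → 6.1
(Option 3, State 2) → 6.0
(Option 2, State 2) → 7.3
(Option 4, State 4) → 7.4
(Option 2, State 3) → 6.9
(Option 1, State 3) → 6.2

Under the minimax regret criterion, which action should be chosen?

Option 2

Column bests: State 1=7.8, State 2=7.3, State 3=6.9, State 4=7.4.
Option 1 regrets: 1.4, 0.9, 0.7, 1.3 → max 1.4
Option 2 regrets: 0.3, 0.0, 0.0, 0.9 → max 0.9
Option 3 regrets: 1.0, 1.3, 1.1, 1.3 → max 1.3
Option 4 regrets: 0.0, 1.5, 0.9, 0.0 → max 1.5
Smallest max regret = 0.9 → Option 2.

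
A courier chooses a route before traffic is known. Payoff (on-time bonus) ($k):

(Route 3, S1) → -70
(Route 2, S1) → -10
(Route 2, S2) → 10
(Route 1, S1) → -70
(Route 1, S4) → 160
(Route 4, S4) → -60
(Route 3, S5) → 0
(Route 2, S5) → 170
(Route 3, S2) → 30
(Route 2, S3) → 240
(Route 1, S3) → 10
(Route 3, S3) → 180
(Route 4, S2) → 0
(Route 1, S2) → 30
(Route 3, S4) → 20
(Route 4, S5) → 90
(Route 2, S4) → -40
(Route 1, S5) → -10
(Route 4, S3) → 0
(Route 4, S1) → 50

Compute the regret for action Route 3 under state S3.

60

Best payoff under S3 is 240.
Regret = 240 − 180 = 60.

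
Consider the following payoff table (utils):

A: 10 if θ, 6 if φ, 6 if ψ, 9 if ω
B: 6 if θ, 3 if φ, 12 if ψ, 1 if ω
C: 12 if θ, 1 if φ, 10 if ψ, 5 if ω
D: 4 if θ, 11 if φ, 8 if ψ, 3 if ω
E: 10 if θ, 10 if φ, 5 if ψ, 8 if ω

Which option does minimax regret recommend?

A

Column bests: θ=12, φ=11, ψ=12, ω=9.
A regrets: 2, 5, 6, 0 → max 6
B regrets: 6, 8, 0, 8 → max 8
C regrets: 0, 10, 2, 4 → max 10
D regrets: 8, 0, 4, 6 → max 8
E regrets: 2, 1, 7, 1 → max 7
Smallest max regret = 6 → A.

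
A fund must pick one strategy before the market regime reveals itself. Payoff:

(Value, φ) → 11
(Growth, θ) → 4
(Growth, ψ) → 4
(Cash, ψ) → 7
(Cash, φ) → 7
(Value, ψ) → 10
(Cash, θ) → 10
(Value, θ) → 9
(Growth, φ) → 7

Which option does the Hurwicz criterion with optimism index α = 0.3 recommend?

Value: 0.3·11 + 0.7·9 = 9.6
Growth: 0.3·7 + 0.7·4 = 4.9
Cash: 0.3·10 + 0.7·7 = 7.9
Highest Hurwicz score = 9.6 → Value.

Value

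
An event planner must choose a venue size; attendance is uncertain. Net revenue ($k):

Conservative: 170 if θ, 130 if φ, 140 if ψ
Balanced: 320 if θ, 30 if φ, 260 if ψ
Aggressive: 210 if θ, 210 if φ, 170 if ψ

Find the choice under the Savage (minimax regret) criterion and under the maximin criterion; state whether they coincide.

minimax regret → Aggressive; maximin → Aggressive (agree)

Column bests: θ=320, φ=210, ψ=260.
Conservative regrets: 150, 80, 120 → max 150
Balanced regrets: 0, 180, 0 → max 180
Aggressive regrets: 110, 0, 90 → max 110
Smallest max regret = 110 → Aggressive.
Row minima: Conservative=130, Balanced=30, Aggressive=170
Best worst-case = 170 → Aggressive.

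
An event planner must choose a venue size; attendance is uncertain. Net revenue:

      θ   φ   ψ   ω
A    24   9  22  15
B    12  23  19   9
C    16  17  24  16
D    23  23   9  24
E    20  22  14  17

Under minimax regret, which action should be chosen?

C

Column bests: θ=24, φ=23, ψ=24, ω=24.
A regrets: 0, 14, 2, 9 → max 14
B regrets: 12, 0, 5, 15 → max 15
C regrets: 8, 6, 0, 8 → max 8
D regrets: 1, 0, 15, 0 → max 15
E regrets: 4, 1, 10, 7 → max 10
Smallest max regret = 8 → C.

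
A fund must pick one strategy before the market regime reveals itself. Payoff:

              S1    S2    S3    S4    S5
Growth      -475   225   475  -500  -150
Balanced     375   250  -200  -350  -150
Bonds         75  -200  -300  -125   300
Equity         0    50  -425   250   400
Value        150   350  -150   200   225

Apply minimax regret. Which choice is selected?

Value

Column bests: S1=375, S2=350, S3=475, S4=250, S5=400.
Growth regrets: 850, 125, 0, 750, 550 → max 850
Balanced regrets: 0, 100, 675, 600, 550 → max 675
Bonds regrets: 300, 550, 775, 375, 100 → max 775
Equity regrets: 375, 300, 900, 0, 0 → max 900
Value regrets: 225, 0, 625, 50, 175 → max 625
Smallest max regret = 625 → Value.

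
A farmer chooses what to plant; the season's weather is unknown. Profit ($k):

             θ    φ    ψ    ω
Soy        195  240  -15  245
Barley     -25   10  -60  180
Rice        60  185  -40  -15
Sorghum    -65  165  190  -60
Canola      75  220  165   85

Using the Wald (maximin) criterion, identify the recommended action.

Row minima: Soy=-15, Barley=-60, Rice=-40, Sorghum=-65, Canola=75
Best worst-case = 75 → Canola.

Canola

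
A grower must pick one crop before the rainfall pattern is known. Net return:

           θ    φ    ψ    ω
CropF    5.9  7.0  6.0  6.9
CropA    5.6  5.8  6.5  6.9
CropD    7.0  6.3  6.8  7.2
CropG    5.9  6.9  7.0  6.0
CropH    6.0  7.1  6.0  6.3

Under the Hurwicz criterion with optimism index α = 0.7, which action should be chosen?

CropF: 0.7·7.0 + 0.3·5.9 = 6.67
CropA: 0.7·6.9 + 0.3·5.6 = 6.51
CropD: 0.7·7.2 + 0.3·6.3 = 6.93
CropG: 0.7·7.0 + 0.3·5.9 = 6.67
CropH: 0.7·7.1 + 0.3·6.0 = 6.77
Highest Hurwicz score = 6.93 → CropD.

CropD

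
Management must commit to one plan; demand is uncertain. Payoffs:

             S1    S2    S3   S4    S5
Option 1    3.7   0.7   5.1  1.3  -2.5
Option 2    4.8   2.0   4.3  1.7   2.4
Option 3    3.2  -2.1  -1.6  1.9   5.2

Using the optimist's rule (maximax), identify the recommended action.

Option 3

Row maxima: Option 1=5.1, Option 2=4.8, Option 3=5.2
Best best-case = 5.2 → Option 3.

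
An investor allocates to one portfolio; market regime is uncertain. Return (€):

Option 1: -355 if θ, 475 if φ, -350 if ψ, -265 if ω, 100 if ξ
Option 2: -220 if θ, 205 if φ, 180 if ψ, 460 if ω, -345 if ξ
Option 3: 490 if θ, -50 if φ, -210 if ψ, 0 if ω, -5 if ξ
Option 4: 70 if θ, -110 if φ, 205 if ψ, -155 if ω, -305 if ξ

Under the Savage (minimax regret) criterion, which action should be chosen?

Column bests: θ=490, φ=475, ψ=205, ω=460, ξ=100.
Option 1 regrets: 845, 0, 555, 725, 0 → max 845
Option 2 regrets: 710, 270, 25, 0, 445 → max 710
Option 3 regrets: 0, 525, 415, 460, 105 → max 525
Option 4 regrets: 420, 585, 0, 615, 405 → max 615
Smallest max regret = 525 → Option 3.

Option 3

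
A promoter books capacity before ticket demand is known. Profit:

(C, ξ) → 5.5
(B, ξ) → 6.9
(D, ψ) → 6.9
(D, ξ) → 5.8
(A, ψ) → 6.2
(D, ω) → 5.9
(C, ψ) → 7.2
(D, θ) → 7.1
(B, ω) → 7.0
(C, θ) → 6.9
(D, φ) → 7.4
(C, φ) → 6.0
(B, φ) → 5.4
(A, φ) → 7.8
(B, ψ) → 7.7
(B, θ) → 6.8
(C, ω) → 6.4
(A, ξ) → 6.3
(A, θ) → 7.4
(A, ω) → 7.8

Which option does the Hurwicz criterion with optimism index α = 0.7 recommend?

A

A: 0.7·7.8 + 0.3·6.2 = 7.32
B: 0.7·7.7 + 0.3·5.4 = 7.01
C: 0.7·7.2 + 0.3·5.5 = 6.69
D: 0.7·7.4 + 0.3·5.8 = 6.92
Highest Hurwicz score = 7.32 → A.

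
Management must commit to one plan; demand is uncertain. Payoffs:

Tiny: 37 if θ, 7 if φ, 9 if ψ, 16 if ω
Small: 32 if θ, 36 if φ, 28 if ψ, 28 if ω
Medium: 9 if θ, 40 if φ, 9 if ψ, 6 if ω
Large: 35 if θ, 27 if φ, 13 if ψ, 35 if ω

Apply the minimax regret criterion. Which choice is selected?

Column bests: θ=37, φ=40, ψ=28, ω=35.
Tiny regrets: 0, 33, 19, 19 → max 33
Small regrets: 5, 4, 0, 7 → max 7
Medium regrets: 28, 0, 19, 29 → max 29
Large regrets: 2, 13, 15, 0 → max 15
Smallest max regret = 7 → Small.

Small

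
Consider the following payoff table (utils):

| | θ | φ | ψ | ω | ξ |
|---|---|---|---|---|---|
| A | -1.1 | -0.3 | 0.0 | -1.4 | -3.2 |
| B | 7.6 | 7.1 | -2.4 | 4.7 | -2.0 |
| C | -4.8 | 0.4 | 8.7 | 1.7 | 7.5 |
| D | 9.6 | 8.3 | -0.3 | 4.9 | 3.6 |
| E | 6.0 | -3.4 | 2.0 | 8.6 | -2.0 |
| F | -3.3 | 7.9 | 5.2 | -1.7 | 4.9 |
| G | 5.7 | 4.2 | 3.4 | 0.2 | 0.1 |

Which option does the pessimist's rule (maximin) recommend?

Row minima: A=-3.2, B=-2.4, C=-4.8, D=-0.3, E=-3.4, F=-3.3, G=0.1
Best worst-case = 0.1 → G.

G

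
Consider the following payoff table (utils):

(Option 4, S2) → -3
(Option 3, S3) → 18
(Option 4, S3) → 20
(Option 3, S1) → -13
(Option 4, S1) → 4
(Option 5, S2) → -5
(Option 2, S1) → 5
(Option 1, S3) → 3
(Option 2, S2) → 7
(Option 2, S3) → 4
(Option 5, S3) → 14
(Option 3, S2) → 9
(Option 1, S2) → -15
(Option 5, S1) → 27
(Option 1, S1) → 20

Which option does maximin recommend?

Row minima: Option 1=-15, Option 2=4, Option 3=-13, Option 4=-3, Option 5=-5
Best worst-case = 4 → Option 2.

Option 2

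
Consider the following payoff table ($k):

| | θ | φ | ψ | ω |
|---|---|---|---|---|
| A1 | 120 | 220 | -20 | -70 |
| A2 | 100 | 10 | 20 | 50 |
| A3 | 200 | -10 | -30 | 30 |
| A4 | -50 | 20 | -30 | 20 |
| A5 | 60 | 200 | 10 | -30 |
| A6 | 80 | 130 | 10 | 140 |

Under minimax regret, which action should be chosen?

Column bests: θ=200, φ=220, ψ=20, ω=140.
A1 regrets: 80, 0, 40, 210 → max 210
A2 regrets: 100, 210, 0, 90 → max 210
A3 regrets: 0, 230, 50, 110 → max 230
A4 regrets: 250, 200, 50, 120 → max 250
A5 regrets: 140, 20, 10, 170 → max 170
A6 regrets: 120, 90, 10, 0 → max 120
Smallest max regret = 120 → A6.

A6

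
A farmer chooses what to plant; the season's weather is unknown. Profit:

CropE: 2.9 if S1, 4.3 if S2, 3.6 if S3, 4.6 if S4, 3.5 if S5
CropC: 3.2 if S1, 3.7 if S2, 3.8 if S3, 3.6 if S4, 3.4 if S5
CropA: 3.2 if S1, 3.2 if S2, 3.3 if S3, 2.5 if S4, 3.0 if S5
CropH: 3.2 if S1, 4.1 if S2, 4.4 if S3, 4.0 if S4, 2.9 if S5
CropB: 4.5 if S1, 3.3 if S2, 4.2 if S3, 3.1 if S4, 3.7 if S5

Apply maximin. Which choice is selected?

Row minima: CropE=2.9, CropC=3.2, CropA=2.5, CropH=2.9, CropB=3.1
Best worst-case = 3.2 → CropC.

CropC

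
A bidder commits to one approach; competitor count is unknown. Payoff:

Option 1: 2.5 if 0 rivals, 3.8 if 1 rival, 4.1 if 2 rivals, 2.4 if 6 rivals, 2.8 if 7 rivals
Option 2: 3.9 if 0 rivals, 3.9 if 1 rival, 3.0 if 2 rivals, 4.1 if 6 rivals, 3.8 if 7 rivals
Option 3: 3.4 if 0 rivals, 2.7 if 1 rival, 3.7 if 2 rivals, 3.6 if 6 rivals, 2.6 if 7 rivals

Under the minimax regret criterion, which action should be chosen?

Option 2

Column bests: 0 rivals=3.9, 1 rival=3.9, 2 rivals=4.1, 6 rivals=4.1, 7 rivals=3.8.
Option 1 regrets: 1.4, 0.1, 0.0, 1.7, 1.0 → max 1.7
Option 2 regrets: 0.0, 0.0, 1.1, 0.0, 0.0 → max 1.1
Option 3 regrets: 0.5, 1.2, 0.4, 0.5, 1.2 → max 1.2
Smallest max regret = 1.1 → Option 2.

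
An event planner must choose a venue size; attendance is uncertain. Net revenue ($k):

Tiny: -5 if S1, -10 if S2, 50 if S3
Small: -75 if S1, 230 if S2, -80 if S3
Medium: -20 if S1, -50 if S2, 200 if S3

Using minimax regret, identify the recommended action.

Tiny

Column bests: S1=-5, S2=230, S3=200.
Tiny regrets: 0, 240, 150 → max 240
Small regrets: 70, 0, 280 → max 280
Medium regrets: 15, 280, 0 → max 280
Smallest max regret = 240 → Tiny.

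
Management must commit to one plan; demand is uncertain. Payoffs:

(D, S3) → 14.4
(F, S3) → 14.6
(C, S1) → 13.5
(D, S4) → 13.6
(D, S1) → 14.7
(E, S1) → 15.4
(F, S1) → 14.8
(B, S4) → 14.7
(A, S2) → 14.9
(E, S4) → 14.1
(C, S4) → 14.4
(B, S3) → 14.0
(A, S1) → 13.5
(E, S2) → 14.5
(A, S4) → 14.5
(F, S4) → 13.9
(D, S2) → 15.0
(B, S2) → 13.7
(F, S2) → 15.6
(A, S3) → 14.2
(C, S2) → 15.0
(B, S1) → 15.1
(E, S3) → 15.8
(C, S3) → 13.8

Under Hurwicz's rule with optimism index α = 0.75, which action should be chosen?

A: 0.75·14.9 + 0.25·13.5 = 14.55
B: 0.75·15.1 + 0.25·13.7 = 14.75
C: 0.75·15.0 + 0.25·13.5 = 14.625
D: 0.75·15.0 + 0.25·13.6 = 14.65
E: 0.75·15.8 + 0.25·14.1 = 15.375
F: 0.75·15.6 + 0.25·13.9 = 15.175
Highest Hurwicz score = 15.375 → E.

E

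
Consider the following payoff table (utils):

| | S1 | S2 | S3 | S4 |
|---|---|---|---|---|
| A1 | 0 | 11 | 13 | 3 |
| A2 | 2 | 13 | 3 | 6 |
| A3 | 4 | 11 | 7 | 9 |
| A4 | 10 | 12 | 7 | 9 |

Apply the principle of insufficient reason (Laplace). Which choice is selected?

A4

Row averages: A1=6.75, A2=6, A3=7.75, A4=9.5
Highest average = 9.5 → A4.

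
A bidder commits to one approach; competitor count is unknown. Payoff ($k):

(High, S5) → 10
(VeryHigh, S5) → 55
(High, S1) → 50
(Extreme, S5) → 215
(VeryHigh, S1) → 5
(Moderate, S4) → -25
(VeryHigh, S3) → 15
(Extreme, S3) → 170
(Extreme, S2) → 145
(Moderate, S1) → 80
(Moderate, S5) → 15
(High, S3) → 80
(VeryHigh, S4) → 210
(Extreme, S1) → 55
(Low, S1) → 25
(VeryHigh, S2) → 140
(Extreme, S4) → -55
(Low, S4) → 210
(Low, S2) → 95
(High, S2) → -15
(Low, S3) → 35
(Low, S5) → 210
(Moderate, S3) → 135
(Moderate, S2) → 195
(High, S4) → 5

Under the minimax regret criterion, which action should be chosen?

Low

Column bests: S1=80, S2=195, S3=170, S4=210, S5=215.
Low regrets: 55, 100, 135, 0, 5 → max 135
Moderate regrets: 0, 0, 35, 235, 200 → max 235
High regrets: 30, 210, 90, 205, 205 → max 210
VeryHigh regrets: 75, 55, 155, 0, 160 → max 160
Extreme regrets: 25, 50, 0, 265, 0 → max 265
Smallest max regret = 135 → Low.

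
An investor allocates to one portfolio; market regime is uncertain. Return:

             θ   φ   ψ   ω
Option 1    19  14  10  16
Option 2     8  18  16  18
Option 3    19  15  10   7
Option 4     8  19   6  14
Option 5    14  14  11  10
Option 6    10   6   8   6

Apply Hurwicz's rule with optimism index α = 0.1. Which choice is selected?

Option 1

Option 1: 0.1·19 + 0.9·10 = 10.9
Option 2: 0.1·18 + 0.9·8 = 9
Option 3: 0.1·19 + 0.9·7 = 8.2
Option 4: 0.1·19 + 0.9·6 = 7.3
Option 5: 0.1·14 + 0.9·10 = 10.4
Option 6: 0.1·10 + 0.9·6 = 6.4
Highest Hurwicz score = 10.9 → Option 1.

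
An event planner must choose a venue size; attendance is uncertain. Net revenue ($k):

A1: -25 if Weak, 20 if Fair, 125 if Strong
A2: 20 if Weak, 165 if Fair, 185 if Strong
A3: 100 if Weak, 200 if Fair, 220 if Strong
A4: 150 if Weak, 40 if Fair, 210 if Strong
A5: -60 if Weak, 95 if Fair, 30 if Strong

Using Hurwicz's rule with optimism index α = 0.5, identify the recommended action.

A3

A1: 0.5·125 + 0.5·(-25) = 50
A2: 0.5·185 + 0.5·20 = 102.5
A3: 0.5·220 + 0.5·100 = 160
A4: 0.5·210 + 0.5·40 = 125
A5: 0.5·95 + 0.5·(-60) = 17.5
Highest Hurwicz score = 160 → A3.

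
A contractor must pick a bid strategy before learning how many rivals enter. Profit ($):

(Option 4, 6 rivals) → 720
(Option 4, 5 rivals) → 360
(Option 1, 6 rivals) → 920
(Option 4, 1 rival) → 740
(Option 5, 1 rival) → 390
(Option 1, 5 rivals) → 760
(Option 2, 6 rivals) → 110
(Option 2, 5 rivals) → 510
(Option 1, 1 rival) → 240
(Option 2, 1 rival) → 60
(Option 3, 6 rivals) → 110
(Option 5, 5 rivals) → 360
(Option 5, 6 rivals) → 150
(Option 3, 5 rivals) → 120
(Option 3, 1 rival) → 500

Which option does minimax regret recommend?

Column bests: 1 rival=740, 5 rivals=760, 6 rivals=920.
Option 1 regrets: 500, 0, 0 → max 500
Option 2 regrets: 680, 250, 810 → max 810
Option 3 regrets: 240, 640, 810 → max 810
Option 4 regrets: 0, 400, 200 → max 400
Option 5 regrets: 350, 400, 770 → max 770
Smallest max regret = 400 → Option 4.

Option 4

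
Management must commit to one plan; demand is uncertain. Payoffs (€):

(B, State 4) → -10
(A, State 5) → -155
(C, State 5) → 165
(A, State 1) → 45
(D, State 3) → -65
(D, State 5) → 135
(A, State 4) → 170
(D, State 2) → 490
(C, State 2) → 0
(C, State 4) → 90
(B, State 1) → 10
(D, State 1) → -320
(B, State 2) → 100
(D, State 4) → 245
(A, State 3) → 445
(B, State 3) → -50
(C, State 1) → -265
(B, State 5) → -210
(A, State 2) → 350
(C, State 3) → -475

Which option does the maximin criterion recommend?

Row minima: A=-155, B=-210, C=-475, D=-320
Best worst-case = -155 → A.

A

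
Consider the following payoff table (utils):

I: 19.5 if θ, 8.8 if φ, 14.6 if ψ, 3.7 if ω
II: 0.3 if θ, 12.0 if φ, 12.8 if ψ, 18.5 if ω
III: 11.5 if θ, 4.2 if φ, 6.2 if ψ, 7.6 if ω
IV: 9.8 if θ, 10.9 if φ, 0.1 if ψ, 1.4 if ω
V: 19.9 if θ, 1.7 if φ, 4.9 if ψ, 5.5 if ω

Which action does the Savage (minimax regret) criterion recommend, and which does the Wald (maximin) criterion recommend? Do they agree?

minimax regret → III; maximin → III (agree)

Column bests: θ=19.9, φ=12.0, ψ=14.6, ω=18.5.
I regrets: 0.4, 3.2, 0.0, 14.8 → max 14.8
II regrets: 19.6, 0.0, 1.8, 0.0 → max 19.6
III regrets: 8.4, 7.8, 8.4, 10.9 → max 10.9
IV regrets: 10.1, 1.1, 14.5, 17.1 → max 17.1
V regrets: 0.0, 10.3, 9.7, 13.0 → max 13.0
Smallest max regret = 10.9 → III.
Row minima: I=3.7, II=0.3, III=4.2, IV=0.1, V=1.7
Best worst-case = 4.2 → III.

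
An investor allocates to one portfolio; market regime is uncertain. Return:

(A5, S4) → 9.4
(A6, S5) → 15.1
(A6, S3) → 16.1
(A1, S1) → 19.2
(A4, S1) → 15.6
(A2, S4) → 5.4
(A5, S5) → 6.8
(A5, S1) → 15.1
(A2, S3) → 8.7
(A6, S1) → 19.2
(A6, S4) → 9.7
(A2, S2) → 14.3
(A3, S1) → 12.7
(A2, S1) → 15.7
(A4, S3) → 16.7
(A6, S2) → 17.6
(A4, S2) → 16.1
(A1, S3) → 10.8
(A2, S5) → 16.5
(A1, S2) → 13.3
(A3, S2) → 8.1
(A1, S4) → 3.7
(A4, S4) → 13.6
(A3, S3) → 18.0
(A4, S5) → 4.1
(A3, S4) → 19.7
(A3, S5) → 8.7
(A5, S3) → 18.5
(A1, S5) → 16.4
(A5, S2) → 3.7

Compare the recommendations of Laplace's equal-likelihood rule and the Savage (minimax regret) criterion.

Row averages: A1=12.68, A2=12.12, A3=13.44, A4=13.22, A5=10.7, A6=15.54
Highest average = 15.54 → A6.
Column bests: S1=19.2, S2=17.6, S3=18.5, S4=19.7, S5=16.5.
A1 regrets: 0.0, 4.3, 7.7, 16.0, 0.1 → max 16.0
A2 regrets: 3.5, 3.3, 9.8, 14.3, 0.0 → max 14.3
A3 regrets: 6.5, 9.5, 0.5, 0.0, 7.8 → max 9.5
A4 regrets: 3.6, 1.5, 1.8, 6.1, 12.4 → max 12.4
A5 regrets: 4.1, 13.9, 0.0, 10.3, 9.7 → max 13.9
A6 regrets: 0.0, 0.0, 2.4, 10.0, 1.4 → max 10.0
Smallest max regret = 9.5 → A3.

laplace → A6; minimax regret → A3 (disagree)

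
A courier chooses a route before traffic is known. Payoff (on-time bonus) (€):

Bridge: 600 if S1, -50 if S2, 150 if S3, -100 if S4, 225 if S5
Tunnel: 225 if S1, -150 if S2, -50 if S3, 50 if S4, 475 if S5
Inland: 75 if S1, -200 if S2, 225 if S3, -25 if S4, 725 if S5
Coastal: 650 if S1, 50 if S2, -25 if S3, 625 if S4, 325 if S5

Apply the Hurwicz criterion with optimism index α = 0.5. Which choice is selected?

Bridge: 0.5·600 + 0.5·(-100) = 250
Tunnel: 0.5·475 + 0.5·(-150) = 162.5
Inland: 0.5·725 + 0.5·(-200) = 262.5
Coastal: 0.5·650 + 0.5·(-25) = 312.5
Highest Hurwicz score = 312.5 → Coastal.

Coastal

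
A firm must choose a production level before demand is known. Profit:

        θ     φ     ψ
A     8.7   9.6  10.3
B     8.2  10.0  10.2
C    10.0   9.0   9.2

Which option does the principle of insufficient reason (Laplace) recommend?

Row averages: A=143/15, B=142/15, C=9.4
Highest average = 143/15 → A.

A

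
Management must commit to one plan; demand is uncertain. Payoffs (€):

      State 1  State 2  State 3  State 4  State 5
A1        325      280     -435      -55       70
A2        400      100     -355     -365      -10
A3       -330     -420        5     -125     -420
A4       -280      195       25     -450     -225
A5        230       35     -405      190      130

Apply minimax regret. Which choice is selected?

Column bests: State 1=400, State 2=280, State 3=25, State 4=190, State 5=130.
A1 regrets: 75, 0, 460, 245, 60 → max 460
A2 regrets: 0, 180, 380, 555, 140 → max 555
A3 regrets: 730, 700, 20, 315, 550 → max 730
A4 regrets: 680, 85, 0, 640, 355 → max 680
A5 regrets: 170, 245, 430, 0, 0 → max 430
Smallest max regret = 430 → A5.

A5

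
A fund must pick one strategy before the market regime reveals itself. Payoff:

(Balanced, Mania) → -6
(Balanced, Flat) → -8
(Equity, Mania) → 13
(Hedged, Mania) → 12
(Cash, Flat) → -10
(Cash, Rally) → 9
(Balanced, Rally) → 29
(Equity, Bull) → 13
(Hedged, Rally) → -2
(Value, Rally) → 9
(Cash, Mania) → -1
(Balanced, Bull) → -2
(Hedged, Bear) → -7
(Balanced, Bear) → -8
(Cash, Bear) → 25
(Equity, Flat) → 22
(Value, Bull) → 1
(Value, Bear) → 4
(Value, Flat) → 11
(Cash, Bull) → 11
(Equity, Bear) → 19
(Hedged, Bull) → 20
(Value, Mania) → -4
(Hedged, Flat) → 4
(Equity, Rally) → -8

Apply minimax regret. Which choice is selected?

Value

Column bests: Bear=25, Flat=22, Bull=20, Rally=29, Mania=13.
Hedged regrets: 32, 18, 0, 31, 1 → max 32
Cash regrets: 0, 32, 9, 20, 14 → max 32
Value regrets: 21, 11, 19, 20, 17 → max 21
Equity regrets: 6, 0, 7, 37, 0 → max 37
Balanced regrets: 33, 30, 22, 0, 19 → max 33
Smallest max regret = 21 → Value.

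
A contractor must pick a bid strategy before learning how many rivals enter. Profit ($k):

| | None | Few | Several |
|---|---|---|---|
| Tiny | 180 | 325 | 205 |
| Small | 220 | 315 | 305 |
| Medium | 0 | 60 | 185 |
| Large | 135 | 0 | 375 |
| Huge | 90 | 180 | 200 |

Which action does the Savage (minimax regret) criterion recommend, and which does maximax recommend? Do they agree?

minimax regret → Small; maximax → Large (disagree)

Column bests: None=220, Few=325, Several=375.
Tiny regrets: 40, 0, 170 → max 170
Small regrets: 0, 10, 70 → max 70
Medium regrets: 220, 265, 190 → max 265
Large regrets: 85, 325, 0 → max 325
Huge regrets: 130, 145, 175 → max 175
Smallest max regret = 70 → Small.
Row maxima: Tiny=325, Small=315, Medium=185, Large=375, Huge=200
Best best-case = 375 → Large.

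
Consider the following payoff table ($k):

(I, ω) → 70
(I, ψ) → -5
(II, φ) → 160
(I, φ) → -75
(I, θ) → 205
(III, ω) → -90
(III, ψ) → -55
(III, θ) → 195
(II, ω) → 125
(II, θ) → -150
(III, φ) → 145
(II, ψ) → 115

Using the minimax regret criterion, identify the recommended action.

Column bests: θ=205, φ=160, ψ=115, ω=125.
I regrets: 0, 235, 120, 55 → max 235
II regrets: 355, 0, 0, 0 → max 355
III regrets: 10, 15, 170, 215 → max 215
Smallest max regret = 215 → III.

III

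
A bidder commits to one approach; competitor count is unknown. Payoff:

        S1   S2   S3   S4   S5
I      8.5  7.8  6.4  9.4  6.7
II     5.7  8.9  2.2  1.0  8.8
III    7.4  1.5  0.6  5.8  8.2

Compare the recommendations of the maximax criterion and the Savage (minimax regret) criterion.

maximax → I; minimax regret → I (agree)

Row maxima: I=9.4, II=8.9, III=8.2
Best best-case = 9.4 → I.
Column bests: S1=8.5, S2=8.9, S3=6.4, S4=9.4, S5=8.8.
I regrets: 0.0, 1.1, 0.0, 0.0, 2.1 → max 2.1
II regrets: 2.8, 0.0, 4.2, 8.4, 0.0 → max 8.4
III regrets: 1.1, 7.4, 5.8, 3.6, 0.6 → max 7.4
Smallest max regret = 2.1 → I.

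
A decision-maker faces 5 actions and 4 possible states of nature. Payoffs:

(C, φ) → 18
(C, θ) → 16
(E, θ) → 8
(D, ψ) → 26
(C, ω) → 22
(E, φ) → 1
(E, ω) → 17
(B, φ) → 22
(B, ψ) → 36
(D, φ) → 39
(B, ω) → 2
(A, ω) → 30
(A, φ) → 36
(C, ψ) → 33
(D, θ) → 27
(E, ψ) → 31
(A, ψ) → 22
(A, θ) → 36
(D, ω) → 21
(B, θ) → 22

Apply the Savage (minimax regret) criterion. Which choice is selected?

Column bests: θ=36, φ=39, ψ=36, ω=30.
A regrets: 0, 3, 14, 0 → max 14
B regrets: 14, 17, 0, 28 → max 28
C regrets: 20, 21, 3, 8 → max 21
D regrets: 9, 0, 10, 9 → max 10
E regrets: 28, 38, 5, 13 → max 38
Smallest max regret = 10 → D.

D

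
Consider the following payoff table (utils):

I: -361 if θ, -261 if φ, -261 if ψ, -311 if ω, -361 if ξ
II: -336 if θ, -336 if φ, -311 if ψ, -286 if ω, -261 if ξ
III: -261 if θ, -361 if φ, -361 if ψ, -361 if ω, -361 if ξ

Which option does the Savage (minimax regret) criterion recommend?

Column bests: θ=-261, φ=-261, ψ=-261, ω=-286, ξ=-261.
I regrets: 100, 0, 0, 25, 100 → max 100
II regrets: 75, 75, 50, 0, 0 → max 75
III regrets: 0, 100, 100, 75, 100 → max 100
Smallest max regret = 75 → II.

II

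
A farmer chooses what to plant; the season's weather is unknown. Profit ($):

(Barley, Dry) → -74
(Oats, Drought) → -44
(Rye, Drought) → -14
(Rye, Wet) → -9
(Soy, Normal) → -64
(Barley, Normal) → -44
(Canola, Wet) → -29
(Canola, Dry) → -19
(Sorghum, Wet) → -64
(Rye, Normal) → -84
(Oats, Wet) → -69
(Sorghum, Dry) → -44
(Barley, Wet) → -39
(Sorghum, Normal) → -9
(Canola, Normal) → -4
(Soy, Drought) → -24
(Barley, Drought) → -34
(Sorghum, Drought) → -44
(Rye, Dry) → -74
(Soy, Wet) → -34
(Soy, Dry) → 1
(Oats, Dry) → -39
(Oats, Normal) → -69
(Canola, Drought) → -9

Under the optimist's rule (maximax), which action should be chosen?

Soy

Row maxima: Barley=-34, Rye=-9, Sorghum=-9, Soy=1, Oats=-39, Canola=-4
Best best-case = 1 → Soy.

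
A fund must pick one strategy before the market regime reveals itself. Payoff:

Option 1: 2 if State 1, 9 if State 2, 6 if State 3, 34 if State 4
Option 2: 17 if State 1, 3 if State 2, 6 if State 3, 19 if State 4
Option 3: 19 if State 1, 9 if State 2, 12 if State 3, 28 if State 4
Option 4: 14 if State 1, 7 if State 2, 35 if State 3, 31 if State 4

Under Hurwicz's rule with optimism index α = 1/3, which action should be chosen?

Option 4

Option 1: 1/3·34 + 2/3·2 = 38/3
Option 2: 1/3·19 + 2/3·3 = 25/3
Option 3: 1/3·28 + 2/3·9 = 46/3
Option 4: 1/3·35 + 2/3·7 = 49/3
Highest Hurwicz score = 49/3 → Option 4.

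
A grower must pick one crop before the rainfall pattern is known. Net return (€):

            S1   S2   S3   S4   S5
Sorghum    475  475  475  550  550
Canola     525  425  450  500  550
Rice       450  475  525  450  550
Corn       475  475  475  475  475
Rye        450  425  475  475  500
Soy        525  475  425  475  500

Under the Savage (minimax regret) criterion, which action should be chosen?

Sorghum

Column bests: S1=525, S2=475, S3=525, S4=550, S5=550.
Sorghum regrets: 50, 0, 50, 0, 0 → max 50
Canola regrets: 0, 50, 75, 50, 0 → max 75
Rice regrets: 75, 0, 0, 100, 0 → max 100
Corn regrets: 50, 0, 50, 75, 75 → max 75
Rye regrets: 75, 50, 50, 75, 50 → max 75
Soy regrets: 0, 0, 100, 75, 50 → max 100
Smallest max regret = 50 → Sorghum.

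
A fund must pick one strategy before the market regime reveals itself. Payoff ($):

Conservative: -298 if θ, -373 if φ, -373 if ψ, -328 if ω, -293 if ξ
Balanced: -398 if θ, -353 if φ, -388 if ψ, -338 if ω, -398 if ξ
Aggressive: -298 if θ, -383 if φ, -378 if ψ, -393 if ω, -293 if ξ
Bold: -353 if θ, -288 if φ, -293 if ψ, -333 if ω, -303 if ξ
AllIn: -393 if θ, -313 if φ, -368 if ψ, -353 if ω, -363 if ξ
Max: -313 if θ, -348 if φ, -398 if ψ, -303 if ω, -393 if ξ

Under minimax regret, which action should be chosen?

Column bests: θ=-298, φ=-288, ψ=-293, ω=-303, ξ=-293.
Conservative regrets: 0, 85, 80, 25, 0 → max 85
Balanced regrets: 100, 65, 95, 35, 105 → max 105
Aggressive regrets: 0, 95, 85, 90, 0 → max 95
Bold regrets: 55, 0, 0, 30, 10 → max 55
AllIn regrets: 95, 25, 75, 50, 70 → max 95
Max regrets: 15, 60, 105, 0, 100 → max 105
Smallest max regret = 55 → Bold.

Bold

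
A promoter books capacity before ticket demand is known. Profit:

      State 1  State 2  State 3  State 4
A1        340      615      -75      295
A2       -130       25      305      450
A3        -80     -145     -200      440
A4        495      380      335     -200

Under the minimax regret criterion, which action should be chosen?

A1

Column bests: State 1=495, State 2=615, State 3=335, State 4=450.
A1 regrets: 155, 0, 410, 155 → max 410
A2 regrets: 625, 590, 30, 0 → max 625
A3 regrets: 575, 760, 535, 10 → max 760
A4 regrets: 0, 235, 0, 650 → max 650
Smallest max regret = 410 → A1.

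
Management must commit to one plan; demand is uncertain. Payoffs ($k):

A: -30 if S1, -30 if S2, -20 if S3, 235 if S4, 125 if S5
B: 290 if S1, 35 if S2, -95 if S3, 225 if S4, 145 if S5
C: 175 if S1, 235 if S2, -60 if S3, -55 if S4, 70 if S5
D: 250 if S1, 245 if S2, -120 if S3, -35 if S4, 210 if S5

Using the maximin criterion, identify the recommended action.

Row minima: A=-30, B=-95, C=-60, D=-120
Best worst-case = -30 → A.

A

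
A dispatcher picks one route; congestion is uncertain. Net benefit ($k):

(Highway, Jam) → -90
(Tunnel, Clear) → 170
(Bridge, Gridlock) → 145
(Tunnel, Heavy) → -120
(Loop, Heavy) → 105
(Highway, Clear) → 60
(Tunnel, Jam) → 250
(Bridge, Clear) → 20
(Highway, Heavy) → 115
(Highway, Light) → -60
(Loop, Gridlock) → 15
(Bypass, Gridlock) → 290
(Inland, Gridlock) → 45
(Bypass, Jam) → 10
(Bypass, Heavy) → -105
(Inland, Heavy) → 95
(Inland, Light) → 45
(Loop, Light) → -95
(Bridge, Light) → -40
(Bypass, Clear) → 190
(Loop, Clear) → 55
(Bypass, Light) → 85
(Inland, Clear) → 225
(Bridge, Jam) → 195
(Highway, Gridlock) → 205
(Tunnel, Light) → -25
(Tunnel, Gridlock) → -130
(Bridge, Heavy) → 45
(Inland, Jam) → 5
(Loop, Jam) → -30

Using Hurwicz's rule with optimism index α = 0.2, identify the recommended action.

Inland

Bridge: 0.2·195 + 0.8·(-40) = 7
Loop: 0.2·105 + 0.8·(-95) = -55
Inland: 0.2·225 + 0.8·5 = 49
Tunnel: 0.2·250 + 0.8·(-130) = -54
Bypass: 0.2·290 + 0.8·(-105) = -26
Highway: 0.2·205 + 0.8·(-90) = -31
Highest Hurwicz score = 49 → Inland.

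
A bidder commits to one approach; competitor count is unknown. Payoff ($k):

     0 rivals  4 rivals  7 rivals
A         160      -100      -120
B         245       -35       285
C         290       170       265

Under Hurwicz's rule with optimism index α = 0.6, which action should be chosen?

A: 0.6·160 + 0.4·(-120) = 48
B: 0.6·285 + 0.4·(-35) = 157
C: 0.6·290 + 0.4·170 = 242
Highest Hurwicz score = 242 → C.

C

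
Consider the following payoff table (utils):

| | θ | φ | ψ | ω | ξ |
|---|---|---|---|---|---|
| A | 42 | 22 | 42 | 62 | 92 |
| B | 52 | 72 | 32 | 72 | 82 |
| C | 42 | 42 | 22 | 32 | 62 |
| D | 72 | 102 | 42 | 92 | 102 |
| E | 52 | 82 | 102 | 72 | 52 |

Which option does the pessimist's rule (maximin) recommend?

E

Row minima: A=22, B=32, C=22, D=42, E=52
Best worst-case = 52 → E.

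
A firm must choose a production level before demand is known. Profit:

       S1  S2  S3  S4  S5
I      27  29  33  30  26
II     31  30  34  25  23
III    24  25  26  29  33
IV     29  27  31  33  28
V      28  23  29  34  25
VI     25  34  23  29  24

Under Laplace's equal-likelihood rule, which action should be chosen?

Row averages: I=29, II=28.6, III=27.4, IV=29.6, V=27.8, VI=27
Highest average = 29.6 → IV.

IV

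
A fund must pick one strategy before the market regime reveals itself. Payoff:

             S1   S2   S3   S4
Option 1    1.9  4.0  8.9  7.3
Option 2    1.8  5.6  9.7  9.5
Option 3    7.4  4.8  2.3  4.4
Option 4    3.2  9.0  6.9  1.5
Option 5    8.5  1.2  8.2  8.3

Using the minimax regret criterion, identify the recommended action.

Column bests: S1=8.5, S2=9.0, S3=9.7, S4=9.5.
Option 1 regrets: 6.6, 5.0, 0.8, 2.2 → max 6.6
Option 2 regrets: 6.7, 3.4, 0.0, 0.0 → max 6.7
Option 3 regrets: 1.1, 4.2, 7.4, 5.1 → max 7.4
Option 4 regrets: 5.3, 0.0, 2.8, 8.0 → max 8.0
Option 5 regrets: 0.0, 7.8, 1.5, 1.2 → max 7.8
Smallest max regret = 6.6 → Option 1.

Option 1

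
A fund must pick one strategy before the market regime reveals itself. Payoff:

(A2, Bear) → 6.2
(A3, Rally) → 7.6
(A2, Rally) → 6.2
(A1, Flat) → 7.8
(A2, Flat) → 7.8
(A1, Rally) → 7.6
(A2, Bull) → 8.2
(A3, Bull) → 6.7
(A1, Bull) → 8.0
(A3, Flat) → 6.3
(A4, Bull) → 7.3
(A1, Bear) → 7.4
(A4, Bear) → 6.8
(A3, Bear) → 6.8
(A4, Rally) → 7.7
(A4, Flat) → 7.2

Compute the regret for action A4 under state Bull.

0.9

Best payoff under Bull is 8.2.
Regret = 8.2 − 7.3 = 0.9.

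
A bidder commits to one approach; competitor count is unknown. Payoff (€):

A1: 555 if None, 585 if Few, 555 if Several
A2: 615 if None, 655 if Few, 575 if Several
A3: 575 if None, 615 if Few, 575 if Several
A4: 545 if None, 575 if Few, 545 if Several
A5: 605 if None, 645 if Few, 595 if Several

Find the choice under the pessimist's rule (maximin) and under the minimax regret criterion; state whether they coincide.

Row minima: A1=555, A2=575, A3=575, A4=545, A5=595
Best worst-case = 595 → A5.
Column bests: None=615, Few=655, Several=595.
A1 regrets: 60, 70, 40 → max 70
A2 regrets: 0, 0, 20 → max 20
A3 regrets: 40, 40, 20 → max 40
A4 regrets: 70, 80, 50 → max 80
A5 regrets: 10, 10, 0 → max 10
Smallest max regret = 10 → A5.

maximin → A5; minimax regret → A5 (agree)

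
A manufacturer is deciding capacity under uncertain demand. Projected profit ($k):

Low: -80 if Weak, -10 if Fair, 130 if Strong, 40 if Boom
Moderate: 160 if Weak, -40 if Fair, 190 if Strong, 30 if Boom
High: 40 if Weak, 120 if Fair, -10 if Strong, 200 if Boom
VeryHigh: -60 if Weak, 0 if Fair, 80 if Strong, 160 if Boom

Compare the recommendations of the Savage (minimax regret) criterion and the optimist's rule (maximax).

minimax regret → Moderate; maximax → High (disagree)

Column bests: Weak=160, Fair=120, Strong=190, Boom=200.
Low regrets: 240, 130, 60, 160 → max 240
Moderate regrets: 0, 160, 0, 170 → max 170
High regrets: 120, 0, 200, 0 → max 200
VeryHigh regrets: 220, 120, 110, 40 → max 220
Smallest max regret = 170 → Moderate.
Row maxima: Low=130, Moderate=190, High=200, VeryHigh=160
Best best-case = 200 → High.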